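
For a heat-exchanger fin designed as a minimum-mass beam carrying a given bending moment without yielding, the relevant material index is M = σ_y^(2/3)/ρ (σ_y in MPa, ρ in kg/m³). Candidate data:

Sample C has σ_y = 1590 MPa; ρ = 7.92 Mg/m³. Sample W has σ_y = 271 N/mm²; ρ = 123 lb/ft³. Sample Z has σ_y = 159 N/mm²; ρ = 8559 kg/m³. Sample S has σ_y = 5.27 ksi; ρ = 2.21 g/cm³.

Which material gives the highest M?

After converting to SI:
  sample C: σ_y = 1590 MPa, ρ = 7920 kg/m³
  sample W: σ_y = 271.0 MPa, ρ = 1970 kg/m³
  sample Z: σ_y = 159.0 MPa, ρ = 8559 kg/m³
  sample S: σ_y = 36.34 MPa, ρ = 2210 kg/m³
  sample W: M = 21.3×10⁻³
  sample C: M = 17.2×10⁻³
  sample S: M = 4.96×10⁻³
  sample Z: M = 3.43×10⁻³
The maximum is for sample W.

sample W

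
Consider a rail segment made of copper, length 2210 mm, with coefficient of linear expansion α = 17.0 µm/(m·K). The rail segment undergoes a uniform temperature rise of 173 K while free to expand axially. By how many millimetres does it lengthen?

6.50 mm

ΔL = α·L₀·ΔT = 17.0×10⁻⁶ × 2210 mm × 173.0 K = 6.50 mm.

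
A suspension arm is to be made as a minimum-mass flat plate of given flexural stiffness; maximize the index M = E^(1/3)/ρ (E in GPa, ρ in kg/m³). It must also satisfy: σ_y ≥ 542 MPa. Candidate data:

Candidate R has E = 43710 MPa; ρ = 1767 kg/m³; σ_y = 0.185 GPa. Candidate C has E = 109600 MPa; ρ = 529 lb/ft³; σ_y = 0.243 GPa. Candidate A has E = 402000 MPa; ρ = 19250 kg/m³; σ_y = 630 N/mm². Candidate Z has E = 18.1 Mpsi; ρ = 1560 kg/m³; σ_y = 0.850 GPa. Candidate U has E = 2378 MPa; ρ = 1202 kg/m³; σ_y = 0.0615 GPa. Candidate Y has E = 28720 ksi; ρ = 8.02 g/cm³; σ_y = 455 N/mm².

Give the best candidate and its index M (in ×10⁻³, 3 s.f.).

candidate Z, M = 3.20×10⁻³

Screen on constraints: σ_y ≥ 542 MPa. Survivors: candidate A, candidate Z.
In SI units:
  candidate A: E = 402.0 GPa, ρ = 19250 kg/m³
  candidate Z: E = 124.8 GPa, ρ = 1560 kg/m³
  candidate Z: M = 3.20×10⁻³
  candidate A: M = 0.383×10⁻³
Highest index: candidate Z.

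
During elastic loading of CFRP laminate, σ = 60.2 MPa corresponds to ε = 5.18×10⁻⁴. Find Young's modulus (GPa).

116 GPa

E = σ/ε = 60.2 MPa / 5.18×10⁻⁴ = 116200 MPa = 116 GPa.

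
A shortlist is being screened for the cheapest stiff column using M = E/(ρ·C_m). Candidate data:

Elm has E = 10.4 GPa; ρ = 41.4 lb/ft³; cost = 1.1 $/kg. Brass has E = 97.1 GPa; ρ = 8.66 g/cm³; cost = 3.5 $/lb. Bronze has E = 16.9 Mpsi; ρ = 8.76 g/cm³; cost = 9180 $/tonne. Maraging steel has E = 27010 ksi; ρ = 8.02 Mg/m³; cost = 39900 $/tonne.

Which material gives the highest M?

Putting every candidate on a common basis:
  elm: E = 10.40 GPa, ρ = 663.2 kg/m³, cost = 1.100 $/kg
  brass: E = 97.10 GPa, ρ = 8660 kg/m³, cost = 7.716 $/kg
  bronze: E = 116.5 GPa, ρ = 8760 kg/m³, cost = 9.180 $/kg
  maraging steel: E = 186.2 GPa, ρ = 8020 kg/m³, cost = 39.90 $/kg
  elm: M = 14.3 MN·m per $
  brass: M = 1.45 MN·m per $
  bronze: M = 1.45 MN·m per $
  maraging steel: M = 0.582 MN·m per $
Elm ranks first.

elm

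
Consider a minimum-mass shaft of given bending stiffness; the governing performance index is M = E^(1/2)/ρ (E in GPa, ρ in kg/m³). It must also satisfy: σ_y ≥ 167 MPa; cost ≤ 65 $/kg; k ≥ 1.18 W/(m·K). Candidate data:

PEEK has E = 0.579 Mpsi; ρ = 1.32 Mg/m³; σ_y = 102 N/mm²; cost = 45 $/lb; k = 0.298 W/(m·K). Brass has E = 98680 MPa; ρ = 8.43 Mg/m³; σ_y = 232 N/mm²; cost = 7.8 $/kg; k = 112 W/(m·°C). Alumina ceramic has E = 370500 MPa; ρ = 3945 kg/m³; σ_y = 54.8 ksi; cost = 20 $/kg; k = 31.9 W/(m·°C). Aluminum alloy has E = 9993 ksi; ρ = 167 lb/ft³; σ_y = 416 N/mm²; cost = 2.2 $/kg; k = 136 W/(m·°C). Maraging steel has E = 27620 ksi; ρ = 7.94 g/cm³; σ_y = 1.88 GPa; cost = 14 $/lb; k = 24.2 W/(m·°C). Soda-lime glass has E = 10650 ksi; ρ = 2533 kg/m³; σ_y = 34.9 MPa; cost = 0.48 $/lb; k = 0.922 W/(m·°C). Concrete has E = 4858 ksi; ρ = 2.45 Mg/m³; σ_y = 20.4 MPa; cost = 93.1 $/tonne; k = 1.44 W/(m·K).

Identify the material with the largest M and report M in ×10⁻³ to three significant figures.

alumina ceramic, M = 4.88×10⁻³

Screen on constraints: σ_y ≥ 167 MPa; cost ≤ 65 $/kg; k ≥ 1.18 W/(m·K). Survivors: brass, alumina ceramic, aluminum alloy, maraging steel.
After converting to SI:
  brass: E = 98.68 GPa, ρ = 8430 kg/m³
  alumina ceramic: E = 370.5 GPa, ρ = 3945 kg/m³
  aluminum alloy: E = 68.90 GPa, ρ = 2675 kg/m³
  maraging steel: E = 190.4 GPa, ρ = 7940 kg/m³
  alumina ceramic: M = 4.88×10⁻³
  aluminum alloy: M = 3.10×10⁻³
  maraging steel: M = 1.74×10⁻³
  brass: M = 1.18×10⁻³
Alumina ceramic ranks first.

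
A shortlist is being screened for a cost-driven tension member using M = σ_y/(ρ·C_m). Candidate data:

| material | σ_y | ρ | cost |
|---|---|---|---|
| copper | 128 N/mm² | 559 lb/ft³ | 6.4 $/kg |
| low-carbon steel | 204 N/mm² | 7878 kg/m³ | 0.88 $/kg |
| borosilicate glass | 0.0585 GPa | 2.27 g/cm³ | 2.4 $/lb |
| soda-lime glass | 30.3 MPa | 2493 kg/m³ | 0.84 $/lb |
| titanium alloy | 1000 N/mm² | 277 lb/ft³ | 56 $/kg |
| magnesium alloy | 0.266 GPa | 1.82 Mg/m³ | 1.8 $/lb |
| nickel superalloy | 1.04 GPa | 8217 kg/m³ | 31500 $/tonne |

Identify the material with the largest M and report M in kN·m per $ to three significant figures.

magnesium alloy, M = 36.8 kN·m per $

Putting every candidate on a common basis:
  copper: σ_y = 128.0 MPa, ρ = 8954 kg/m³, cost = 6.400 $/kg
  low-carbon steel: σ_y = 204.0 MPa, ρ = 7878 kg/m³, cost = 0.8800 $/kg
  borosilicate glass: σ_y = 58.50 MPa, ρ = 2270 kg/m³, cost = 5.291 $/kg
  soda-lime glass: σ_y = 30.30 MPa, ρ = 2493 kg/m³, cost = 1.852 $/kg
  titanium alloy: σ_y = 1000 MPa, ρ = 4437 kg/m³, cost = 56.00 $/kg
  magnesium alloy: σ_y = 266.0 MPa, ρ = 1820 kg/m³, cost = 3.968 $/kg
  nickel superalloy: σ_y = 1040 MPa, ρ = 8217 kg/m³, cost = 31.50 $/kg
  magnesium alloy: M = 36.8 kN·m per $
  low-carbon steel: M = 29.4 kN·m per $
  soda-lime glass: M = 6.56 kN·m per $
  borosilicate glass: M = 4.87 kN·m per $
  titanium alloy: M = 4.02 kN·m per $
  nickel superalloy: M = 4.02 kN·m per $
  copper: M = 2.23 kN·m per $
Highest index: magnesium alloy.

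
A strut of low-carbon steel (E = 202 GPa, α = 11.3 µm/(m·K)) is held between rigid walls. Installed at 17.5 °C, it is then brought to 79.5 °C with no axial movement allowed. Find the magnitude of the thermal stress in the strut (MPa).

142 MPa

ΔT = 62.00 K. Constrained thermal stress σ = E·α·ΔT = 202.0×10³ MPa × 11.3×10⁻⁶ × 62.00 = 142 MPa (compressive).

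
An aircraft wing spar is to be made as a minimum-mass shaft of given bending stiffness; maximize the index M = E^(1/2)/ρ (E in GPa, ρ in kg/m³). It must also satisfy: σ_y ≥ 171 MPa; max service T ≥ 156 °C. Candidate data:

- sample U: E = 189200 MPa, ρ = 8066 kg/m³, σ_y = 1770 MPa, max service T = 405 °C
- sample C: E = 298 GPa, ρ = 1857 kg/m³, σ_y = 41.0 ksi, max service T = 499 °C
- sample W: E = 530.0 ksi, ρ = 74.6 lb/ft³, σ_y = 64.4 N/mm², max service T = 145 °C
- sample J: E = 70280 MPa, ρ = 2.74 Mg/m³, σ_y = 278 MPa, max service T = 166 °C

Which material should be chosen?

Screen on constraints: σ_y ≥ 171 MPa; max service T ≥ 156 °C. Survivors: sample U, sample C, sample J.
Normalizing units and computing the index:
  sample U: E = 189.2 GPa, ρ = 8066 kg/m³
  sample C: E = 298.0 GPa, ρ = 1857 kg/m³
  sample J: E = 70.28 GPa, ρ = 2740 kg/m³
  sample C: M = 9.30×10⁻³
  sample J: M = 3.06×10⁻³
  sample U: M = 1.71×10⁻³
The maximum is for sample C.

sample C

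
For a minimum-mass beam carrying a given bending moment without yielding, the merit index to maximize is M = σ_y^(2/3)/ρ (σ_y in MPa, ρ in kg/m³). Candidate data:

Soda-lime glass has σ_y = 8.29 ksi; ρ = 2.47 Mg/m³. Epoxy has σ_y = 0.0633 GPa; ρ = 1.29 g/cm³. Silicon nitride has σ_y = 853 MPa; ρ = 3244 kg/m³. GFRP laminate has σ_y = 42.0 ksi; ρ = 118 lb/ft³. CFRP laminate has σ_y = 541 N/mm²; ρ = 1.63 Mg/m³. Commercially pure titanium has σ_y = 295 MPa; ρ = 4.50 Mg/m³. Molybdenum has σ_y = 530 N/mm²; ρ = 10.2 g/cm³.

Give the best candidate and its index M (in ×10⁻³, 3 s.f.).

In SI units:
  soda-lime glass: σ_y = 57.16 MPa, ρ = 2470 kg/m³
  epoxy: σ_y = 63.30 MPa, ρ = 1290 kg/m³
  silicon nitride: σ_y = 853.0 MPa, ρ = 3244 kg/m³
  GFRP laminate: σ_y = 289.6 MPa, ρ = 1890 kg/m³
  CFRP laminate: σ_y = 541.0 MPa, ρ = 1630 kg/m³
  commercially pure titanium: σ_y = 295.0 MPa, ρ = 4500 kg/m³
  molybdenum: σ_y = 530.0 MPa, ρ = 10200 kg/m³
  CFRP laminate: M = 40.7×10⁻³
  silicon nitride: M = 27.7×10⁻³
  GFRP laminate: M = 23.2×10⁻³
  epoxy: M = 12.3×10⁻³
  commercially pure titanium: M = 9.85×10⁻³
  molybdenum: M = 6.42×10⁻³
  soda-lime glass: M = 6.01×10⁻³
CFRP laminate ranks first.

CFRP laminate, M = 40.7×10⁻³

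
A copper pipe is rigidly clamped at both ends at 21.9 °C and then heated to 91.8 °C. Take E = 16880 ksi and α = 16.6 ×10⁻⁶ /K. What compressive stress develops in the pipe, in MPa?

135 MPa

E = 16880 ksi = 116.4 GPa.
ΔT = 69.90 K. Constrained thermal stress σ = E·α·ΔT = 116.4×10³ MPa × 16.6×10⁻⁶ × 69.90 = 135 MPa (compressive).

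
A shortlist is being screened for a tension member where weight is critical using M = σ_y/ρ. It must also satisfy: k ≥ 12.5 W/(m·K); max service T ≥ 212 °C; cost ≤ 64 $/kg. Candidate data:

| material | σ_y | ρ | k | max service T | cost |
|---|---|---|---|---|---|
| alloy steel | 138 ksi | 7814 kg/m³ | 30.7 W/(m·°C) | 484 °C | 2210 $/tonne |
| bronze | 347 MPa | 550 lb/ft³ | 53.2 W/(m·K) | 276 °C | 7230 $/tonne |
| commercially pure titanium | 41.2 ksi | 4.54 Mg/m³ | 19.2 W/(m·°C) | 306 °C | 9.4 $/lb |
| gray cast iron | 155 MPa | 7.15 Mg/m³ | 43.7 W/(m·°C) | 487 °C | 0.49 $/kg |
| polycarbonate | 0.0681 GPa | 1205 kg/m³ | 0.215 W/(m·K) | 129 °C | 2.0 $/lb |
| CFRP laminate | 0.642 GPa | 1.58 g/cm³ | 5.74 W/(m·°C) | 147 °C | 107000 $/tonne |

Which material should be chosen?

Screen on constraints: k ≥ 12.5 W/(m·K); max service T ≥ 212 °C; cost ≤ 64 $/kg. Survivors: alloy steel, bronze, commercially pure titanium, gray cast iron.
Convert each candidate to consistent units, then evaluate M:
  alloy steel: σ_y = 951.5 MPa, ρ = 7814 kg/m³
  bronze: σ_y = 347.0 MPa, ρ = 8810 kg/m³
  commercially pure titanium: σ_y = 284.1 MPa, ρ = 4540 kg/m³
  gray cast iron: σ_y = 155.0 MPa, ρ = 7150 kg/m³
  alloy steel: M = 122 kN·m/kg
  commercially pure titanium: M = 62.6 kN·m/kg
  bronze: M = 39.4 kN·m/kg
  gray cast iron: M = 21.7 kN·m/kg
The maximum is for alloy steel.

alloy steel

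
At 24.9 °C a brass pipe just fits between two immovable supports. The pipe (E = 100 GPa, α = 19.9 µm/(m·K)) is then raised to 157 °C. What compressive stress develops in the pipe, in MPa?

263 MPa

ΔT = 132.1 K. Constrained thermal stress σ = E·α·ΔT = 100.0×10³ MPa × 19.9×10⁻⁶ × 132.1 = 263 MPa (compressive).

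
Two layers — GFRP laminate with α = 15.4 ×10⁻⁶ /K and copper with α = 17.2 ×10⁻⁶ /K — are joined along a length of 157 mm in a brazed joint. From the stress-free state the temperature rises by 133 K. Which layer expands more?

α(GFRP laminate) = 15.4×10⁻⁶/K vs α(copper) = 17.2×10⁻⁶/K.
Higher α expands more for the same ΔT: copper.

copper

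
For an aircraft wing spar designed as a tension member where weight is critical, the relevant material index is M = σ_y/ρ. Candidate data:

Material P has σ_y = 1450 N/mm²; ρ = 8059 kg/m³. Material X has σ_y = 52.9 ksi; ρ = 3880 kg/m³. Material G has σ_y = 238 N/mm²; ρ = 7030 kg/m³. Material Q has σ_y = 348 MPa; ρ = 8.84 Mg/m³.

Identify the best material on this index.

material P

After converting to SI:
  material P: σ_y = 1450 MPa, ρ = 8059 kg/m³
  material X: σ_y = 364.7 MPa, ρ = 3880 kg/m³
  material G: σ_y = 238.0 MPa, ρ = 7030 kg/m³
  material Q: σ_y = 348.0 MPa, ρ = 8840 kg/m³
  material P: M = 180 kN·m/kg
  material X: M = 94.0 kN·m/kg
  material Q: M = 39.4 kN·m/kg
  material G: M = 33.9 kN·m/kg
The maximum is for material P.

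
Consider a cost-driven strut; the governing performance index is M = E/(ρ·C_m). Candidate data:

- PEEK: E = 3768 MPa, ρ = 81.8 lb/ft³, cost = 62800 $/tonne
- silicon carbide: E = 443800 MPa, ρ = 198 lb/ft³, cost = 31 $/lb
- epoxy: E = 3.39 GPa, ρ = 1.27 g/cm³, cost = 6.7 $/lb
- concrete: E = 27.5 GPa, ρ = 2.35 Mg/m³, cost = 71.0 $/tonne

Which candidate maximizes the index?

concrete

Convert each candidate to consistent units, then evaluate M:
  PEEK: E = 3.768 GPa, ρ = 1310 kg/m³, cost = 62.80 $/kg
  silicon carbide: E = 443.8 GPa, ρ = 3172 kg/m³, cost = 68.34 $/kg
  epoxy: E = 3.390 GPa, ρ = 1270 kg/m³, cost = 14.77 $/kg
  concrete: E = 27.50 GPa, ρ = 2350 kg/m³, cost = 0.07100 $/kg
  concrete: M = 165 MN·m per $
  silicon carbide: M = 2.05 MN·m per $
  epoxy: M = 0.181 MN·m per $
  PEEK: M = 0.0458 MN·m per $
Concrete has the largest M.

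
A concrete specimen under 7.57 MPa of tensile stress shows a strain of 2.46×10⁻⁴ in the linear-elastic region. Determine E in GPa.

30.8 GPa

E = σ/ε = 7.57 MPa / 2.46×10⁻⁴ = 30770 MPa = 30.8 GPa.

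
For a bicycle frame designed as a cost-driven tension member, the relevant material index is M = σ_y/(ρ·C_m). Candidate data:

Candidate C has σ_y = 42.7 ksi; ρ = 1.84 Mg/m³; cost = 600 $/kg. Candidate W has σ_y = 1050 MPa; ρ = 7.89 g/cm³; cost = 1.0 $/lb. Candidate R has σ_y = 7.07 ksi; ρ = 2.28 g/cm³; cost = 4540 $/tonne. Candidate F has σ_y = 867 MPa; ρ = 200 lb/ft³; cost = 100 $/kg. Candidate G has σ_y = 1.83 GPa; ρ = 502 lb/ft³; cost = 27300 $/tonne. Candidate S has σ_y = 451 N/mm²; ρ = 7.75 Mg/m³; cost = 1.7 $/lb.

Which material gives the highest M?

candidate W

After converting to SI:
  candidate C: σ_y = 294.4 MPa, ρ = 1840 kg/m³, cost = 600.0 $/kg
  candidate W: σ_y = 1050 MPa, ρ = 7890 kg/m³, cost = 2.205 $/kg
  candidate R: σ_y = 48.75 MPa, ρ = 2280 kg/m³, cost = 4.540 $/kg
  candidate F: σ_y = 867.0 MPa, ρ = 3204 kg/m³, cost = 100.0 $/kg
  candidate G: σ_y = 1830 MPa, ρ = 8041 kg/m³, cost = 27.30 $/kg
  candidate S: σ_y = 451.0 MPa, ρ = 7750 kg/m³, cost = 3.748 $/kg
  candidate W: M = 60.4 kN·m per $
  candidate S: M = 15.5 kN·m per $
  candidate G: M = 8.34 kN·m per $
  candidate R: M = 4.71 kN·m per $
  candidate F: M = 2.71 kN·m per $
  candidate C: M = 0.267 kN·m per $
Candidate W has the largest M.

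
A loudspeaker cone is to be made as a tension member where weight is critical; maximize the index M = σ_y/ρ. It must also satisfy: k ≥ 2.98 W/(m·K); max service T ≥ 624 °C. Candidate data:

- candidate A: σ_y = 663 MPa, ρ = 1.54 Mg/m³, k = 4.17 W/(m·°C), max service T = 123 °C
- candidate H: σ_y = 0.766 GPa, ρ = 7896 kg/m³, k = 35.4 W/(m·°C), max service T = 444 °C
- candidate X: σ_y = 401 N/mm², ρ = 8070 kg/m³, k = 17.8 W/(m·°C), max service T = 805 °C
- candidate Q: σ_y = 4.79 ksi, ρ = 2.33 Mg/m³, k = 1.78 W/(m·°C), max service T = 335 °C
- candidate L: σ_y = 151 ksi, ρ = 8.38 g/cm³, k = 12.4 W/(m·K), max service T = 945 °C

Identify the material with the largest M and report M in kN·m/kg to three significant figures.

candidate L, M = 124 kN·m/kg

Screen on constraints: k ≥ 2.98 W/(m·K); max service T ≥ 624 °C. Survivors: candidate X, candidate L.
Convert each candidate to consistent units, then evaluate M:
  candidate X: σ_y = 401.0 MPa, ρ = 8070 kg/m³
  candidate L: σ_y = 1041 MPa, ρ = 8380 kg/m³
  candidate L: M = 124 kN·m/kg
  candidate X: M = 49.7 kN·m/kg
Candidate L has the largest M.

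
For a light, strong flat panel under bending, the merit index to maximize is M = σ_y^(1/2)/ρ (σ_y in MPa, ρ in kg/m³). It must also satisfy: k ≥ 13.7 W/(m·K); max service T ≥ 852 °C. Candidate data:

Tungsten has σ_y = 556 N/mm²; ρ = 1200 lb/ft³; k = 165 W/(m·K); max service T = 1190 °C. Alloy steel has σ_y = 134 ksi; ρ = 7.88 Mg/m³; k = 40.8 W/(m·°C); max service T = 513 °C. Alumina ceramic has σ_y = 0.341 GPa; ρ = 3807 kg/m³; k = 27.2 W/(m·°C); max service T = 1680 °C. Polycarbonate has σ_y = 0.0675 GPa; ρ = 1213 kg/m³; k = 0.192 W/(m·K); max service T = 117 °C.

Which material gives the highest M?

alumina ceramic

Screen on constraints: k ≥ 13.7 W/(m·K); max service T ≥ 852 °C. Survivors: tungsten, alumina ceramic.
In SI units:
  tungsten: σ_y = 556.0 MPa, ρ = 19220 kg/m³
  alumina ceramic: σ_y = 341.0 MPa, ρ = 3807 kg/m³
  alumina ceramic: M = 4.85×10⁻³
  tungsten: M = 1.23×10⁻³
Alumina ceramic has the largest M.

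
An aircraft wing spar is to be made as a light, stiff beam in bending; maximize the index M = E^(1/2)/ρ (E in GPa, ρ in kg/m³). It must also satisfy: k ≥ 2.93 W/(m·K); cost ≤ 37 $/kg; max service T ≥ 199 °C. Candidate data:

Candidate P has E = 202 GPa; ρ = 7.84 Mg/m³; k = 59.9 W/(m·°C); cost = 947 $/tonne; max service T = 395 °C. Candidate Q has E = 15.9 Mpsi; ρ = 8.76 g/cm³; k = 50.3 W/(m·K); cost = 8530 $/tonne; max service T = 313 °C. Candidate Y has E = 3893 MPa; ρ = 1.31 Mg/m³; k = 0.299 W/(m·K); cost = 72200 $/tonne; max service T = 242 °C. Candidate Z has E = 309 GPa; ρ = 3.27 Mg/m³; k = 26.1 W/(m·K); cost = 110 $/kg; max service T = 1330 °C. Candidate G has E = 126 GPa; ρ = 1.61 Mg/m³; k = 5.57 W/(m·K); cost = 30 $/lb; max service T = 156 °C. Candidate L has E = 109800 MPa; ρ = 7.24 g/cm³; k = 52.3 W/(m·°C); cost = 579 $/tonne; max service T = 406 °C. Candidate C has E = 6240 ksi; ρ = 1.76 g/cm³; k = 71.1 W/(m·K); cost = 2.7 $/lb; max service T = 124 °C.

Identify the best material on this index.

candidate P

Screen on constraints: k ≥ 2.93 W/(m·K); cost ≤ 37 $/kg; max service T ≥ 199 °C. Survivors: candidate P, candidate Q, candidate L.
Normalizing units and computing the index:
  candidate P: E = 202.0 GPa, ρ = 7840 kg/m³
  candidate Q: E = 109.6 GPa, ρ = 8760 kg/m³
  candidate L: E = 109.8 GPa, ρ = 7240 kg/m³
  candidate P: M = 1.81×10⁻³
  candidate L: M = 1.45×10⁻³
  candidate Q: M = 1.20×10⁻³
The maximum is for candidate P.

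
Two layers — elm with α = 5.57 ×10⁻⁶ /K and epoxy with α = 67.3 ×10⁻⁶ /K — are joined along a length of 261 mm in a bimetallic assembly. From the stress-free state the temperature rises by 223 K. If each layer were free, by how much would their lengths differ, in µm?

Δα = |5.57 − 67.3|×10⁻⁶/K = 61.7×10⁻⁶/K.
ΔL_mismatch = Δα·L·ΔT = 61.7×10⁻⁶ × 261.0 mm × 223.0 K = 3590 µm.

3590 µm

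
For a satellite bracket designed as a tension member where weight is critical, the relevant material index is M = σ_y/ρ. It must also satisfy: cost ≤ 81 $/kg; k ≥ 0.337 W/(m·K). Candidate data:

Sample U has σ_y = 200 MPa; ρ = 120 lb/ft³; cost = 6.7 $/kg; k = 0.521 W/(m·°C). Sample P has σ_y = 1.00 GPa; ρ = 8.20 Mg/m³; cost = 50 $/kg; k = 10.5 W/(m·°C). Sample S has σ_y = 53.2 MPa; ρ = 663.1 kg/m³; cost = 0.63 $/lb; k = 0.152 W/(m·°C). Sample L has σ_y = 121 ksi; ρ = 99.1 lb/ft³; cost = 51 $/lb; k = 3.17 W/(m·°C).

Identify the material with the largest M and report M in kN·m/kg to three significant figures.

Screen on constraints: cost ≤ 81 $/kg; k ≥ 0.337 W/(m·K). Survivors: sample U, sample P.
After converting to SI:
  sample U: σ_y = 200.0 MPa, ρ = 1922 kg/m³
  sample P: σ_y = 1000 MPa, ρ = 8200 kg/m³
  sample P: M = 122 kN·m/kg
  sample U: M = 104 kN·m/kg
The maximum is for sample P.

sample P, M = 122 kN·m/kg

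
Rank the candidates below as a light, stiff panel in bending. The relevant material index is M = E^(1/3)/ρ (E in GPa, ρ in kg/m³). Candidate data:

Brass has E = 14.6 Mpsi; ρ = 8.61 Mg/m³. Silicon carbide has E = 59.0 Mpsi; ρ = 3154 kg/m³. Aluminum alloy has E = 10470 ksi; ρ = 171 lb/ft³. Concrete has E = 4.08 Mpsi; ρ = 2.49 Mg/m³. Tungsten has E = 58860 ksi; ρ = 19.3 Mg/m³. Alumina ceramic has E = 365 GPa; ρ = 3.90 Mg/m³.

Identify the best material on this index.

silicon carbide

In SI units:
  brass: E = 100.7 GPa, ρ = 8610 kg/m³
  silicon carbide: E = 406.8 GPa, ρ = 3154 kg/m³
  aluminum alloy: E = 72.19 GPa, ρ = 2739 kg/m³
  concrete: E = 28.13 GPa, ρ = 2490 kg/m³
  tungsten: E = 405.8 GPa, ρ = 19300 kg/m³
  alumina ceramic: E = 365.0 GPa, ρ = 3900 kg/m³
  silicon carbide: M = 2.35×10⁻³
  alumina ceramic: M = 1.83×10⁻³
  aluminum alloy: M = 1.52×10⁻³
  concrete: M = 1.22×10⁻³
  brass: M = 0.540×10⁻³
  tungsten: M = 0.384×10⁻³
Highest index: silicon carbide.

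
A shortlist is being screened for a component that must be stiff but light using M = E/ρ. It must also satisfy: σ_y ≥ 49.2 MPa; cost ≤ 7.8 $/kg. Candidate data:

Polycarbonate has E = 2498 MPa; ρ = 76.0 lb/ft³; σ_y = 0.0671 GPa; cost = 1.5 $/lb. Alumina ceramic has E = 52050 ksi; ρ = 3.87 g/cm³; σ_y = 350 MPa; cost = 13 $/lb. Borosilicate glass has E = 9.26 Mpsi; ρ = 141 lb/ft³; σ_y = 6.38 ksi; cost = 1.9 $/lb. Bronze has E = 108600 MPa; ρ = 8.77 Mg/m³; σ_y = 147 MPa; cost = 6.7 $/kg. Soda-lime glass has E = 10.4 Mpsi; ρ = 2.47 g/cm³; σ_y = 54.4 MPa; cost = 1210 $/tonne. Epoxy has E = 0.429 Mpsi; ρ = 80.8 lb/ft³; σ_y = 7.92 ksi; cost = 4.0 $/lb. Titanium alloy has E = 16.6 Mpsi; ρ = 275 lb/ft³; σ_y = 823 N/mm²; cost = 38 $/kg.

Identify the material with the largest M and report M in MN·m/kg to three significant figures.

soda-lime glass, M = 29.0 MN·m/kg

Screen on constraints: σ_y ≥ 49.2 MPa; cost ≤ 7.8 $/kg. Survivors: polycarbonate, bronze, soda-lime glass.
Normalizing units and computing the index:
  polycarbonate: E = 2.498 GPa, ρ = 1217 kg/m³
  bronze: E = 108.6 GPa, ρ = 8770 kg/m³
  soda-lime glass: E = 71.71 GPa, ρ = 2470 kg/m³
  soda-lime glass: M = 29.0 MN·m/kg
  bronze: M = 12.4 MN·m/kg
  polycarbonate: M = 2.05 MN·m/kg
Highest index: soda-lime glass.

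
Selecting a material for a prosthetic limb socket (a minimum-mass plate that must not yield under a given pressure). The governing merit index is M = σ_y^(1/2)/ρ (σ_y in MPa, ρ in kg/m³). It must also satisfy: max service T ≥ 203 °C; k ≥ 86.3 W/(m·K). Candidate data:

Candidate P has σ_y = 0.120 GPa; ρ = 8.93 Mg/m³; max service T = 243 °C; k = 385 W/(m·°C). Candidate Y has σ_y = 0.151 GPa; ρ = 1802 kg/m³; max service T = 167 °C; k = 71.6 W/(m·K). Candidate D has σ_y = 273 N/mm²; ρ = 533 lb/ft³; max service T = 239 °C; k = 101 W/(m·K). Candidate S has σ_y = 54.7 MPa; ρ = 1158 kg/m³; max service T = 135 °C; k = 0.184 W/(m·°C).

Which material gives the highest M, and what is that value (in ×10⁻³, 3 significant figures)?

Screen on constraints: max service T ≥ 203 °C; k ≥ 86.3 W/(m·K). Survivors: candidate P, candidate D.
After converting to SI:
  candidate P: σ_y = 120.0 MPa, ρ = 8930 kg/m³
  candidate D: σ_y = 273.0 MPa, ρ = 8538 kg/m³
  candidate D: M = 1.94×10⁻³
  candidate P: M = 1.23×10⁻³
Highest index: candidate D.

candidate D, M = 1.94×10⁻³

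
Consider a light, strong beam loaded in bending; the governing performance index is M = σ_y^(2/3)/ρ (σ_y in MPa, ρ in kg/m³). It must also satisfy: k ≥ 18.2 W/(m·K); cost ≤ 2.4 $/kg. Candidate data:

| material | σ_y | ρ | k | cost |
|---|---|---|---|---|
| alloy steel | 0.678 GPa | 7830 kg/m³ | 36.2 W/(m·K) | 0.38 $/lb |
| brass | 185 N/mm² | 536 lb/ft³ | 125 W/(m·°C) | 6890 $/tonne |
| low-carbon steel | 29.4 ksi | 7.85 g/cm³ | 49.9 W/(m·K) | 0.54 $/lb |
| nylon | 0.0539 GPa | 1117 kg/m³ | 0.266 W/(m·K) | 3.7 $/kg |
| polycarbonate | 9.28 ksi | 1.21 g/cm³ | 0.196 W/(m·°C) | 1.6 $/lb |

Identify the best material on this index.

alloy steel

Screen on constraints: k ≥ 18.2 W/(m·K); cost ≤ 2.4 $/kg. Survivors: alloy steel, low-carbon steel.
Normalizing units and computing the index:
  alloy steel: σ_y = 678.0 MPa, ρ = 7830 kg/m³
  low-carbon steel: σ_y = 202.7 MPa, ρ = 7850 kg/m³
  alloy steel: M = 9.86×10⁻³
  low-carbon steel: M = 4.40×10⁻³
Alloy steel ranks first.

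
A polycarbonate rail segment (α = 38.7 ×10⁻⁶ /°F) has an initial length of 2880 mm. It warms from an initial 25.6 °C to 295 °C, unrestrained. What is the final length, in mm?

2934.0 mm

Convert α: 38.7×10⁻⁶/°F × (9/5) = 69.7×10⁻⁶/K.
ΔT = 295 − 25.6 = 269.4 K.
ΔL = α·L₀·ΔT = 69.7×10⁻⁶ × 2880 mm × 269.4 K = 54.0 mm.
L = L₀ + ΔL = 2880 + 54.0 = 2934.0 mm.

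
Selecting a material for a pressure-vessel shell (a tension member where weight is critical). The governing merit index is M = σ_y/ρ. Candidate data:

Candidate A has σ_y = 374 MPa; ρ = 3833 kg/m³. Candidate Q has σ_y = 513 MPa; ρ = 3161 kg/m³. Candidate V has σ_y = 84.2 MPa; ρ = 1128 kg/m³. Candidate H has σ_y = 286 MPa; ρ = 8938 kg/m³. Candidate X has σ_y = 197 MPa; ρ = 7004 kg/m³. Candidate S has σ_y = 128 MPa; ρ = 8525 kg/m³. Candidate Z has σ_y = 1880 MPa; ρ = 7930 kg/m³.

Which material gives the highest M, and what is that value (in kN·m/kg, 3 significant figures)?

Per-candidate index values:
  candidate Z: M = 237 kN·m/kg
  candidate Q: M = 162 kN·m/kg
  candidate A: M = 97.6 kN·m/kg
  candidate V: M = 74.6 kN·m/kg
  candidate H: M = 32.0 kN·m/kg
  candidate X: M = 28.1 kN·m/kg
  candidate S: M = 15.0 kN·m/kg
The maximum is for candidate Z.

candidate Z, M = 237 kN·m/kg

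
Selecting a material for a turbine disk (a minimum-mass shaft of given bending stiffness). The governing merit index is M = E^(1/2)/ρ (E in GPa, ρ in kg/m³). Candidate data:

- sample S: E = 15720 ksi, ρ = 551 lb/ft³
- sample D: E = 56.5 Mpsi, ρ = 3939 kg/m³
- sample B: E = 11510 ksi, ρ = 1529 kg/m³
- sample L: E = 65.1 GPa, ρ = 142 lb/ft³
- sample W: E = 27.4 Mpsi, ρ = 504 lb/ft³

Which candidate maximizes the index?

sample B

In SI units:
  sample S: E = 108.4 GPa, ρ = 8826 kg/m³
  sample D: E = 389.6 GPa, ρ = 3939 kg/m³
  sample B: E = 79.36 GPa, ρ = 1529 kg/m³
  sample L: E = 65.10 GPa, ρ = 2275 kg/m³
  sample W: E = 188.9 GPa, ρ = 8073 kg/m³
  sample B: M = 5.83×10⁻³
  sample D: M = 5.01×10⁻³
  sample L: M = 3.55×10⁻³
  sample W: M = 1.70×10⁻³
  sample S: M = 1.18×10⁻³
The maximum is for sample B.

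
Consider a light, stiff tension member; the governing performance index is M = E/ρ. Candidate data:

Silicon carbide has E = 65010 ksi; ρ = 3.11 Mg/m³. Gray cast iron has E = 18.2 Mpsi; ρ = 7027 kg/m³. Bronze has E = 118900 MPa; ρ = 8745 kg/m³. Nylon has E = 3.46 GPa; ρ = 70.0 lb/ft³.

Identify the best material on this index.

silicon carbide

In SI units:
  silicon carbide: E = 448.2 GPa, ρ = 3110 kg/m³
  gray cast iron: E = 125.5 GPa, ρ = 7027 kg/m³
  bronze: E = 118.9 GPa, ρ = 8745 kg/m³
  nylon: E = 3.460 GPa, ρ = 1121 kg/m³
  silicon carbide: M = 144 MN·m/kg
  gray cast iron: M = 17.9 MN·m/kg
  bronze: M = 13.6 MN·m/kg
  nylon: M = 3.09 MN·m/kg
The maximum is for silicon carbide.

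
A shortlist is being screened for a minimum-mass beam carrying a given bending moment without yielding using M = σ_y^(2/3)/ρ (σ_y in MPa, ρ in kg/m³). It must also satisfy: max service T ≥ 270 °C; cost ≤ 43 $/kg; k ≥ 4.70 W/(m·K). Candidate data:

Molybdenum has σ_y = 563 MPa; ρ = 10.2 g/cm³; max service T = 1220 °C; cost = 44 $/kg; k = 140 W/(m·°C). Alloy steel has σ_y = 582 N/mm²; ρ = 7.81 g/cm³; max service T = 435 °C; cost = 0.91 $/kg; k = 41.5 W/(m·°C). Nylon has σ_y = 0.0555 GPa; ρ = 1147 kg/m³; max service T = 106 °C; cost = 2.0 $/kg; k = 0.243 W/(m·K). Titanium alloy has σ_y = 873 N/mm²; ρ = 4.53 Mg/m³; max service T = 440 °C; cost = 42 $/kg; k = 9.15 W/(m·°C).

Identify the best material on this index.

Screen on constraints: max service T ≥ 270 °C; cost ≤ 43 $/kg; k ≥ 4.70 W/(m·K). Survivors: alloy steel, titanium alloy.
In SI units:
  alloy steel: σ_y = 582.0 MPa, ρ = 7810 kg/m³
  titanium alloy: σ_y = 873.0 MPa, ρ = 4530 kg/m³
  titanium alloy: M = 20.2×10⁻³
  alloy steel: M = 8.93×10⁻³
Titanium alloy ranks first.

titanium alloy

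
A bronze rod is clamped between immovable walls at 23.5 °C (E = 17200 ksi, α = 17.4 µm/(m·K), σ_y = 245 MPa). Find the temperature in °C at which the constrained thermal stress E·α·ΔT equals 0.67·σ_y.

103 °C

E = 17200 ksi = 118.6 GPa.
E·α·ΔT = 164.2 MPa ⇒ ΔT = 164.2 / (118.6×10³ × 17.4×10⁻⁶) = 79.55 K.
T = 23.5 + 79.55 = 103.1 °C.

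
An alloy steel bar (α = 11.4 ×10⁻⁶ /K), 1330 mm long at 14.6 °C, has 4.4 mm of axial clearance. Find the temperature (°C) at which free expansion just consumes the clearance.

305 °C

α·L₀·ΔT = 4.4 mm ⇒ ΔT = 4.4 / (11.4×10⁻⁶ × 1330.0) = 290.2 K.
T = 14.6 + 290.2 = 304.8 °C.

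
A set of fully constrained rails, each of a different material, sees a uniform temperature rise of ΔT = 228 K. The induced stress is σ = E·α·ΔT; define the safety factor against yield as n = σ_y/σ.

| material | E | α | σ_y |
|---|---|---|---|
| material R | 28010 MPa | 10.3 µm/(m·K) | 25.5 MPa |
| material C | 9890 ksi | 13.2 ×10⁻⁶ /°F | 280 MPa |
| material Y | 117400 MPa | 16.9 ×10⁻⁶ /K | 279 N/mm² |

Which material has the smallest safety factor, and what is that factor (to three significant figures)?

material R, n = 0.388

With everything in SI (GPa, ×10⁻⁶/K, MPa):
  material R: E = 28.01, α = 10.3, σ_y = 25.50 → σ = 65.8 MPa, n = 0.388
  material C: E = 68.19, α = 23.8, σ_y = 280.0 → σ = 369 MPa, n = 0.758
  material Y: E = 117.4, α = 16.9, σ_y = 279.0 → σ = 452 MPa, n = 0.617
The minimum is material R at n = 0.388.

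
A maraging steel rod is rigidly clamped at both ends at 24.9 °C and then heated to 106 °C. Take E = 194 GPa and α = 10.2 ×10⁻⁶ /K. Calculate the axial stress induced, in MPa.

160 MPa

ΔT = 81.10 K. Constrained thermal stress σ = E·α·ΔT = 194.0×10³ MPa × 10.2×10⁻⁶ × 81.10 = 160 MPa (compressive).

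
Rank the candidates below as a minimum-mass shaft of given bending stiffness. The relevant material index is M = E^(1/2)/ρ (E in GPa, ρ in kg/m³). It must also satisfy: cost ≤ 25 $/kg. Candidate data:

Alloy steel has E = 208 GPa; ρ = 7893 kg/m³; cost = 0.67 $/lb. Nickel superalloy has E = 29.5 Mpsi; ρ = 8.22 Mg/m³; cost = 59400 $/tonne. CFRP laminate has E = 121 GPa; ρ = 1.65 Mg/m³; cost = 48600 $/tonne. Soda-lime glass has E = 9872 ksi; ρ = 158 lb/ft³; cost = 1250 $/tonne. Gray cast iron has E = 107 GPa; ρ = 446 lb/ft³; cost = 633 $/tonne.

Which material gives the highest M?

soda-lime glass

Screen on constraints: cost ≤ 25 $/kg. Survivors: alloy steel, soda-lime glass, gray cast iron.
In SI units:
  alloy steel: E = 208.0 GPa, ρ = 7893 kg/m³
  soda-lime glass: E = 68.07 GPa, ρ = 2531 kg/m³
  gray cast iron: E = 107.0 GPa, ρ = 7144 kg/m³
  soda-lime glass: M = 3.26×10⁻³
  alloy steel: M = 1.83×10⁻³
  gray cast iron: M = 1.45×10⁻³
Soda-lime glass ranks first.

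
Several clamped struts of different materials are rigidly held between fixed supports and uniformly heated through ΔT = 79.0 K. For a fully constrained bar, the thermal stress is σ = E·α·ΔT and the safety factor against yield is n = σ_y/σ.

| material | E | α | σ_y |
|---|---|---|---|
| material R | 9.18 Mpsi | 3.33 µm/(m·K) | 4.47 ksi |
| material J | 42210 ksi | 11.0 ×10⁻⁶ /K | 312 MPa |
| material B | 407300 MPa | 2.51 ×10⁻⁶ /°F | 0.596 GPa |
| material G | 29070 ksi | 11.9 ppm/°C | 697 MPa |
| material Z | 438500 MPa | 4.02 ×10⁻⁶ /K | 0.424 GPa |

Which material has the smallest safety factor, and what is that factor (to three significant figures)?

material J, n = 1.23

In consistent units (E in GPa, α in ×10⁻⁶/K, σ_y in MPa):
  material R: E = 63.29, α = 3.33, σ_y = 30.82 → σ = 16.7 MPa, n = 1.85
  material J: E = 291.0, α = 11.0, σ_y = 312.0 → σ = 253 MPa, n = 1.23
  material B: E = 407.3, α = 4.52, σ_y = 596.0 → σ = 145 MPa, n = 4.10
  material G: E = 200.4, α = 11.9, σ_y = 697.0 → σ = 188 MPa, n = 3.70
  material Z: E = 438.5, α = 4.02, σ_y = 424.0 → σ = 139 MPa, n = 3.04
Smallest n: material J with n = 1.23.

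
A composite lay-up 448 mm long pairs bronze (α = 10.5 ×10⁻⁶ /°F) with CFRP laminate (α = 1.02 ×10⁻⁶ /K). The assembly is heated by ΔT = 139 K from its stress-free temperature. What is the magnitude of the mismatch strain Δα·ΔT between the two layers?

2.49×10⁻³

bronze: α = 10.5×10⁻⁶/°F × 9/5 = 18.9×10⁻⁶/K.
Δα = |18.9 − 1.02|×10⁻⁶/K = 17.9×10⁻⁶/K.
Mismatch strain = Δα·ΔT = 17.9×10⁻⁶ × 139.0 = 2.49×10⁻³.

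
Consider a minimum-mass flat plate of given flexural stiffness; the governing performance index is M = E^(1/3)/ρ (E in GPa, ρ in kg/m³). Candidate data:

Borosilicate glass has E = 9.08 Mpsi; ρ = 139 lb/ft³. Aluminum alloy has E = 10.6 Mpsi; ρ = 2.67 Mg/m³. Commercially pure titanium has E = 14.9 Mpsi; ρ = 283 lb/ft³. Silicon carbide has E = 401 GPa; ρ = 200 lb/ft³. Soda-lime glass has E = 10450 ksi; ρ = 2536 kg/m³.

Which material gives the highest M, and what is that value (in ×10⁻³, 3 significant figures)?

silicon carbide, M = 2.30×10⁻³

Convert each candidate to consistent units, then evaluate M:
  borosilicate glass: E = 62.60 GPa, ρ = 2227 kg/m³
  aluminum alloy: E = 73.08 GPa, ρ = 2670 kg/m³
  commercially pure titanium: E = 102.7 GPa, ρ = 4533 kg/m³
  silicon carbide: E = 401.0 GPa, ρ = 3204 kg/m³
  soda-lime glass: E = 72.05 GPa, ρ = 2536 kg/m³
  silicon carbide: M = 2.30×10⁻³
  borosilicate glass: M = 1.78×10⁻³
  soda-lime glass: M = 1.64×10⁻³
  aluminum alloy: M = 1.57×10⁻³
  commercially pure titanium: M = 1.03×10⁻³
Highest index: silicon carbide.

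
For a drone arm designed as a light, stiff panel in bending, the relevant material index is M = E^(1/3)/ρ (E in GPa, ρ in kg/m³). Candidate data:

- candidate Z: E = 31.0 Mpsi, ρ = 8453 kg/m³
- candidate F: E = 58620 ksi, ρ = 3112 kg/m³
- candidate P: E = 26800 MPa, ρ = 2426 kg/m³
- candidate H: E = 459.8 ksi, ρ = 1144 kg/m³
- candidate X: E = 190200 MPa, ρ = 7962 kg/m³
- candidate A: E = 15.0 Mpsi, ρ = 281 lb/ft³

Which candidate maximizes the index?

candidate F

After converting to SI:
  candidate Z: E = 213.7 GPa, ρ = 8453 kg/m³
  candidate F: E = 404.2 GPa, ρ = 3112 kg/m³
  candidate P: E = 26.80 GPa, ρ = 2426 kg/m³
  candidate H: E = 3.170 GPa, ρ = 1144 kg/m³
  candidate X: E = 190.2 GPa, ρ = 7962 kg/m³
  candidate A: E = 103.4 GPa, ρ = 4501 kg/m³
  candidate F: M = 2.38×10⁻³
  candidate H: M = 1.28×10⁻³
  candidate P: M = 1.23×10⁻³
  candidate A: M = 1.04×10⁻³
  candidate X: M = 0.722×10⁻³
  candidate Z: M = 0.707×10⁻³
Candidate F has the largest M.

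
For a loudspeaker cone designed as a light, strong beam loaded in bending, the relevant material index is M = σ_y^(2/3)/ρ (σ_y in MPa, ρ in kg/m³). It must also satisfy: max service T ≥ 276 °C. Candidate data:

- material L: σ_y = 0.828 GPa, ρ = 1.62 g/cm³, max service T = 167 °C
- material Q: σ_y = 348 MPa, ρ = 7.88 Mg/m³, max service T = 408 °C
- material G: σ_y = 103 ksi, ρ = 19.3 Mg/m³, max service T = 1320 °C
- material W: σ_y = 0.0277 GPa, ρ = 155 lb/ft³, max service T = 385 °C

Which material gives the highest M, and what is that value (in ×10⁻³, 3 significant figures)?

material Q, M = 6.28×10⁻³

Screen on constraints: max service T ≥ 276 °C. Survivors: material Q, material G, material W.
Convert each candidate to consistent units, then evaluate M:
  material Q: σ_y = 348.0 MPa, ρ = 7880 kg/m³
  material G: σ_y = 710.2 MPa, ρ = 19300 kg/m³
  material W: σ_y = 27.70 MPa, ρ = 2483 kg/m³
  material Q: M = 6.28×10⁻³
  material G: M = 4.12×10⁻³
  material W: M = 3.69×10⁻³
The maximum is for material Q.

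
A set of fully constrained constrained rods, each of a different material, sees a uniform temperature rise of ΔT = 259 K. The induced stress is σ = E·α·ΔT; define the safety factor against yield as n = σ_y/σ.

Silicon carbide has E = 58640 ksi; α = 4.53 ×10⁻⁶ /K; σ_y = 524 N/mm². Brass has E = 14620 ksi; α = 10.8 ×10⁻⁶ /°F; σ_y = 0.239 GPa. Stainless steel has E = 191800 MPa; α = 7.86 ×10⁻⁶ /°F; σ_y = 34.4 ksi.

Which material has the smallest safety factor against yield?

stainless steel

Per material, after unit conversion:
  silicon carbide: E = 404.3, α = 4.53, σ_y = 524.0 → σ = 474 MPa, n = 1.10
  brass: E = 100.8, α = 19.4, σ_y = 239.0 → σ = 508 MPa, n = 0.471
  stainless steel: E = 191.8, α = 14.1, σ_y = 237.2 → σ = 703 MPa, n = 0.337
Stainless steel has the lowest safety factor, n = 0.337.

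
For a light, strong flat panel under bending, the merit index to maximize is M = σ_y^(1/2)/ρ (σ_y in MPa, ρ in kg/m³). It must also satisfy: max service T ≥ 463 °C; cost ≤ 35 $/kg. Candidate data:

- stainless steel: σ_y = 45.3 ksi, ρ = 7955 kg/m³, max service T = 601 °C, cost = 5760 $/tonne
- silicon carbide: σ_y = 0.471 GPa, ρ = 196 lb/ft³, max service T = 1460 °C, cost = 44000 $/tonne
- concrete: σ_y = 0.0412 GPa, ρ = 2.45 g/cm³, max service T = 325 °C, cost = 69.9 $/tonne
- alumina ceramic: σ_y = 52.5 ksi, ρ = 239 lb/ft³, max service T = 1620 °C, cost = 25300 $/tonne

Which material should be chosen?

alumina ceramic

Screen on constraints: max service T ≥ 463 °C; cost ≤ 35 $/kg. Survivors: stainless steel, alumina ceramic.
After converting to SI:
  stainless steel: σ_y = 312.3 MPa, ρ = 7955 kg/m³
  alumina ceramic: σ_y = 362.0 MPa, ρ = 3828 kg/m³
  alumina ceramic: M = 4.97×10⁻³
  stainless steel: M = 2.22×10⁻³
The maximum is for alumina ceramic.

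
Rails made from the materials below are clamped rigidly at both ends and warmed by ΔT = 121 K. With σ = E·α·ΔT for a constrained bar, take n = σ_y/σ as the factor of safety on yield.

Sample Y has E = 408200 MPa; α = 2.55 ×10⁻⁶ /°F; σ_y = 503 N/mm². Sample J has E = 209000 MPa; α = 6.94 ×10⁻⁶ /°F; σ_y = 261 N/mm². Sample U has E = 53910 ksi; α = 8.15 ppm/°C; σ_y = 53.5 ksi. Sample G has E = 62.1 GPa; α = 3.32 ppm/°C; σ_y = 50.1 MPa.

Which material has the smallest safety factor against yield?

Per material, after unit conversion:
  sample Y: E = 408.2, α = 4.59, σ_y = 503.0 → σ = 227 MPa, n = 2.22
  sample J: E = 209.0, α = 12.5, σ_y = 261.0 → σ = 316 MPa, n = 0.826
  sample U: E = 371.7, α = 8.15, σ_y = 368.9 → σ = 367 MPa, n = 1.01
  sample G: E = 62.10, α = 3.32, σ_y = 50.10 → σ = 24.9 MPa, n = 2.01
Smallest n: sample J with n = 0.826.

sample J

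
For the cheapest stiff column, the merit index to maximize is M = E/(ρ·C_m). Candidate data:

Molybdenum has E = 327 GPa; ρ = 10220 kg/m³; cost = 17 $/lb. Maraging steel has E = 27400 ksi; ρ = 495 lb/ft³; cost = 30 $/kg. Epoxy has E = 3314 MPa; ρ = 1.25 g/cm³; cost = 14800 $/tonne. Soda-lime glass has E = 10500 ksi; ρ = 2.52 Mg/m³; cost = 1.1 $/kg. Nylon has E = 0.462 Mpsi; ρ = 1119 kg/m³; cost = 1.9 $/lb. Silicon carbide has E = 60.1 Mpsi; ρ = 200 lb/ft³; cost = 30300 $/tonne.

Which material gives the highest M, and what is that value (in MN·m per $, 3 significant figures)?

Convert each candidate to consistent units, then evaluate M:
  molybdenum: E = 327.0 GPa, ρ = 10220 kg/m³, cost = 37.48 $/kg
  maraging steel: E = 188.9 GPa, ρ = 7929 kg/m³, cost = 30.00 $/kg
  epoxy: E = 3.314 GPa, ρ = 1250 kg/m³, cost = 14.80 $/kg
  soda-lime glass: E = 72.39 GPa, ρ = 2520 kg/m³, cost = 1.100 $/kg
  nylon: E = 3.185 GPa, ρ = 1119 kg/m³, cost = 4.189 $/kg
  silicon carbide: E = 414.4 GPa, ρ = 3204 kg/m³, cost = 30.30 $/kg
  soda-lime glass: M = 26.1 MN·m per $
  silicon carbide: M = 4.27 MN·m per $
  molybdenum: M = 0.854 MN·m per $
  maraging steel: M = 0.794 MN·m per $
  nylon: M = 0.680 MN·m per $
  epoxy: M = 0.179 MN·m per $
Highest index: soda-lime glass.

soda-lime glass, M = 26.1 MN·m per $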